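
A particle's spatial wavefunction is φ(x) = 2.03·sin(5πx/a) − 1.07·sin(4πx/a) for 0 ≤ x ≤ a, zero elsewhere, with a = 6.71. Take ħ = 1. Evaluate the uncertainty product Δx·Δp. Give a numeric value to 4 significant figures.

3.498

Δx = √(⟨x²⟩−⟨x⟩²), Δp = √(⟨p²⟩−⟨p⟩²).
On 0 ≤ x ≤ a (j ≠ l): ∫sin²(jπx/a) dx = a/2, ∫sin(jπx/a)·sin(lπx/a) dx = 0; diagonal moments ∫x·sin²(jπx/a) dx = a²/4, ∫x²·sin²(jπx/a) dx = a³·(1/6 − 1/(4j²π²)); cross terms ∫x·sin(jπx/a)·sin(lπx/a) dx = 0 for j + l even and −4jla²/(π²(j² − l²)²) for j + l odd, ∫x²·sin(jπx/a)·sin(lπx/a) dx = (−1)^(j+l)·4jla³/(π²(j² − l²)²); higher powers the same way via product-to-sum and parts. d²/dx² sin(jπx/a) = −(jπ/a)²·sin(jπx/a); on 0 ≤ x ≤ a, ∫sin²(jπx/a) dx = a/2 and ∫sin(jπx/a)·sin(lπx/a) dx = 0 for j ≠ l, so only diagonal terms survive in ∫|φ|² and ∫φ·φ″; ∫φ·φ′ dx = [φ²/2] between the walls = 0.
Normalization: ∫|φ|² dx = 17.667.
⟨x⟩ = 4.4629, ⟨x²⟩ = 22.340 ⇒ Δx = 1.5563.
⟨p⟩ = 0.0000, ⟨p²⟩ = 5.0512 ⇒ Δp = 2.2475.
Δx·Δp = 3.4978.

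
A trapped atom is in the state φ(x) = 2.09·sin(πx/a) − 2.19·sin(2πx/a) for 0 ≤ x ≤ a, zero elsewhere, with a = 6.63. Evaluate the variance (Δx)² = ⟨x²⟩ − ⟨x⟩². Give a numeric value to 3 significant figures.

0.887

Compute ⟨x⟩ and ⟨x²⟩ separately, then (Δx)² = ⟨x²⟩ − ⟨x⟩².
On 0 ≤ x ≤ a (j ≠ l): ∫sin²(jπx/a) dx = a/2, ∫sin(jπx/a)·sin(lπx/a) dx = 0; diagonal moments ∫x·sin²(jπx/a) dx = a²/4, ∫x²·sin²(jπx/a) dx = a³·(1/6 − 1/(4j²π²)); cross terms ∫x·sin(jπx/a)·sin(lπx/a) dx = 0 for j + l even and −4jla²/(π²(j² − l²)²) for j + l odd, ∫x²·sin(jπx/a)·sin(lπx/a) dx = (−1)^(j+l)·4jla³/(π²(j² − l²)²); higher powers the same way via product-to-sum and parts.
Normalization: ∫|φ|² dx = 30.379.
⟨x⟩ = 4.5079 and ⟨x²⟩ = 21.209.
(Δx)² = 21.209 − (4.5079)² = 0.88718.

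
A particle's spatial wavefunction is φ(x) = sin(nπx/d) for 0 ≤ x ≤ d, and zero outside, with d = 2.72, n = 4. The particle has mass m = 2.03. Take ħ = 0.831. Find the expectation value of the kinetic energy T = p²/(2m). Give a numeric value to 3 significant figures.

3.63

T = −(ħ²/2m) d²/dx², so ⟨T⟩ = −(ħ²/2m) ∫ φ*·φ'' dx / ∫|φ|² dx; with m = 2.03.
d/dx sin(nπx/d) = (nπ/d)·cos(nπx/d) and d²/dx² sin(nπx/d) = −(nπ/d)²·sin(nπx/d); on 0 ≤ x ≤ d, ∫sin²(nπx/d) dx = d/2 and ∫sin(nπx/d)·cos(nπx/d) dx = 0.
State is unnormalized: ∫|φ|² dx = 1.3600, and ∫φ*·(−ħ²/2m · φ'') dx = 4.9374, so ⟨T⟩ = 4.9374 / 1.3600.
⟨T⟩ = 3.6304.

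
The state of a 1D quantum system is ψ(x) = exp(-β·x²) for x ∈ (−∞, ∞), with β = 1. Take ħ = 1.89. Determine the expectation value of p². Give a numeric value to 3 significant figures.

3.57

p² ψ = −ħ² d²ψ/dx²; ⟨p²⟩ = −ħ² ∫ ψ*·ψ'' dx / ∫|ψ|² dx.
Gaussian moments: ∫x^(2j)·e^(−2βx²) dx = (2j−1)!!/(4β)^j · √(π/(2β)), odd powers integrate to 0; here √(π/(2β)) = 1.2533. Derivatives: d/dx e^(−βx²) = −2βx·e^(−βx²), d²/dx² e^(−βx²) = (4β²x² − 2β)·e^(−βx²).
State is unnormalized: ∫|ψ|² dx = 1.2533, and ∫ψ*·(−ħ² ψ'') dx = 4.4770, so ⟨p²⟩ = 4.4770 / 1.2533.
⟨p²⟩ = 3.5721.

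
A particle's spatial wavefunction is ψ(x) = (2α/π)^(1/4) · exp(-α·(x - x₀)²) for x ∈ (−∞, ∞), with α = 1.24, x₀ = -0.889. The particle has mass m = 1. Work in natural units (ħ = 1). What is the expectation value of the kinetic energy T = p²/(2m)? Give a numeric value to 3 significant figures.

0.620

T = −(ħ²/2m) d²/dx², so ⟨T⟩ = −(ħ²/2m) ∫ ψ*·ψ'' dx; with m = 1.
Gaussian moments (u = x − x₀): ∫u^(2j)·e^(−2αu²) du = (2j−1)!!/(4α)^j · √(π/(2α)), odd powers integrate to 0; here √(π/(2α)) = 1.1255. Derivatives: d/dx e^(−αu²) = −2αu·e^(−αu²), d²/dx² e^(−αu²) = (4α²u² − 2α)·e^(−αu²).
⟨T⟩ = 0.62000.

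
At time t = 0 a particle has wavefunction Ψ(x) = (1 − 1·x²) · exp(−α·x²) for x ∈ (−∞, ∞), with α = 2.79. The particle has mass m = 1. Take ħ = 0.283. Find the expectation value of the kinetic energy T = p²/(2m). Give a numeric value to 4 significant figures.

T = −(ħ²/2m) d²/dx², so ⟨T⟩ = −(ħ²/2m) ∫ Ψ*·Ψ'' dx / ∫|Ψ|² dx; with m = 1.
Expand each integrand as polynomial × e^(−2αx²) and use ∫x^(2j)·e^(−2αx²) dx = (2j−1)!!/(4α)^j · √(π/(2α)), odd powers → 0; here √(π/(2α)) = 0.75034. Differentiate with the product rule, d/dx e^(−αx²) = −2αx·e^(−αx²).
State is unnormalized: ∫|Ψ|² dx = 0.63394, and ∫Ψ*·(−ħ²/2m · Ψ'') dx = 0.10357, so ⟨T⟩ = 0.10357 / 0.63394.
⟨T⟩ = 0.16337.

0.1634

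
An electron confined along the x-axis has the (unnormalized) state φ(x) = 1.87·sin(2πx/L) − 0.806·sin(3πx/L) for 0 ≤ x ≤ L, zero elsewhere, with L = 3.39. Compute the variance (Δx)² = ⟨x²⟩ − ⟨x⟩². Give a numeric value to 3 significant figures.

Compute ⟨x⟩ and ⟨x²⟩ separately, then (Δx)² = ⟨x²⟩ − ⟨x⟩².
On 0 ≤ x ≤ L (j ≠ l): ∫sin²(jπx/L) dx = L/2, ∫sin(jπx/L)·sin(lπx/L) dx = 0; diagonal moments ∫x·sin²(jπx/L) dx = L²/4, ∫x²·sin²(jπx/L) dx = L³·(1/6 − 1/(4j²π²)); cross terms ∫x·sin(jπx/L)·sin(lπx/L) dx = 0 for j + l even and −4jlL²/(π²(j² − l²)²) for j + l odd, ∫x²·sin(jπx/L)·sin(lπx/L) dx = (−1)^(j+l)·4jlL³/(π²(j² − l²)²); higher powers the same way via product-to-sum and parts.
Normalization: ∫|φ|² dx = 7.0284.
⟨x⟩ = 2.1744 and ⟨x²⟩ = 5.3231.
(Δx)² = 5.3231 − (2.1744)² = 0.59494.

0.595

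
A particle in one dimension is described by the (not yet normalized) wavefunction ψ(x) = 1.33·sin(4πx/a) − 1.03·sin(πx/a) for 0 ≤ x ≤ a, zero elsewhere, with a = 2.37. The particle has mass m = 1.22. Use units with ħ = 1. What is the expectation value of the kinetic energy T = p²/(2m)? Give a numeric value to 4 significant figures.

7.472

T = −(ħ²/2m) d²/dx², so ⟨T⟩ = −(ħ²/2m) ∫ ψ*·ψ'' dx / ∫|ψ|² dx; with m = 1.22.
d²/dx² sin(jπx/a) = −(jπ/a)²·sin(jπx/a); on 0 ≤ x ≤ a, ∫sin²(jπx/a) dx = a/2 and ∫sin(jπx/a)·sin(lπx/a) dx = 0 for j ≠ l, so only diagonal terms survive in ∫|ψ|² and ∫ψ·ψ″; ∫ψ·ψ′ dx = [ψ²/2] between the walls = 0.
State is unnormalized: ∫|ψ|² dx = 3.3533, and ∫ψ*·(−ħ²/2m · ψ'') dx = 25.057, so ⟨T⟩ = 25.057 / 3.3533.
⟨T⟩ = 7.4724.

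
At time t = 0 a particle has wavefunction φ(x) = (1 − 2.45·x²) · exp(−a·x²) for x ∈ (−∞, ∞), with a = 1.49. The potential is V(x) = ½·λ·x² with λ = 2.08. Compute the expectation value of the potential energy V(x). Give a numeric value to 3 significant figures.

0.272

⟨V⟩ = ∫ V(x)·|φ|² dx / ∫|φ|² dx.
Expand each integrand as polynomial × e^(−2ax²) and use ∫x^(2j)·e^(−2ax²) dx = (2j−1)!!/(4a)^j · √(π/(2a)), odd powers → 0; here √(π/(2a)) = 1.0268.
State is unnormalized: ∫|φ|² dx = 0.70312, and ∫φ*·V(x)·φ dx = 0.19140, so ⟨V⟩ = 0.19140 / 0.70312.
⟨V⟩ = 0.27221.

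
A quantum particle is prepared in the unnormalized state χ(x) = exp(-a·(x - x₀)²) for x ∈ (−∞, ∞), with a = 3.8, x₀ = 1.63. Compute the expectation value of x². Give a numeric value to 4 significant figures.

⟨x²⟩ = ∫ x²·|χ|² dx / ∫|χ|² dx (integrals over the domain).
Gaussian moments (u = x − x₀): ∫u^(2j)·e^(−2au²) du = (2j−1)!!/(4a)^j · √(π/(2a)), odd powers integrate to 0; here √(π/(2a)) = 0.64294.
State is unnormalized: ∫|χ|² dx = 0.64294, and ∫χ*·x²·χ dx = 1.7505, so ⟨x²⟩ = 1.7505 / 0.64294.
⟨x²⟩ = 2.7227.

2.723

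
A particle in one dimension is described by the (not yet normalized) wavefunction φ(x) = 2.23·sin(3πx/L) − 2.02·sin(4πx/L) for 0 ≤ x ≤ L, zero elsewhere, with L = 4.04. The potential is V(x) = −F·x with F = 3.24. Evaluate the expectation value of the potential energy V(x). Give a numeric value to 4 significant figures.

-9.131

⟨V⟩ = ∫ V(x)·|φ|² dx / ∫|φ|² dx.
On 0 ≤ x ≤ L (j ≠ l): ∫sin²(jπx/L) dx = L/2, ∫sin(jπx/L)·sin(lπx/L) dx = 0; diagonal moments ∫x·sin²(jπx/L) dx = L²/4, ∫x²·sin²(jπx/L) dx = L³·(1/6 − 1/(4j²π²)); cross terms ∫x·sin(jπx/L)·sin(lπx/L) dx = 0 for j + l even and −4jlL²/(π²(j² − l²)²) for j + l odd, ∫x²·sin(jπx/L)·sin(lπx/L) dx = (−1)^(j+l)·4jlL³/(π²(j² − l²)²); higher powers the same way via product-to-sum and parts.
State is unnormalized: ∫|φ|² dx = 18.288, and ∫φ*·V(x)·φ dx = -166.98, so ⟨V⟩ = -166.98 / 18.288.
⟨V⟩ = -9.1305.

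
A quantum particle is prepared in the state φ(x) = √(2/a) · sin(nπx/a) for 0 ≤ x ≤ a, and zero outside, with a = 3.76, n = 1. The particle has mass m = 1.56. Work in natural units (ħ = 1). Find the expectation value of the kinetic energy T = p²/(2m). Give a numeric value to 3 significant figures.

T = −(ħ²/2m) d²/dx², so ⟨T⟩ = −(ħ²/2m) ∫ φ*·φ'' dx; with m = 1.56.
d/dx sin(nπx/a) = (nπ/a)·cos(nπx/a) and d²/dx² sin(nπx/a) = −(nπ/a)²·sin(nπx/a); on 0 ≤ x ≤ a, ∫sin²(nπx/a) dx = a/2 and ∫sin(nπx/a)·cos(nπx/a) dx = 0.
⟨T⟩ = 0.22375.

0.224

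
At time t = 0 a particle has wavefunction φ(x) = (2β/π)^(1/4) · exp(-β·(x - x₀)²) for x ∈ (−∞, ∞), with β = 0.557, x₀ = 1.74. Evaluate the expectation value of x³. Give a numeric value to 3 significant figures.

7.61

⟨x³⟩ = ∫ x³·|φ|² dx (integrals over the domain).
Gaussian moments (u = x − x₀): ∫u^(2j)·e^(−2βu²) du = (2j−1)!!/(4β)^j · √(π/(2β)), odd powers integrate to 0; here √(π/(2β)) = 1.6793.
⟨x³⟩ = 7.6109.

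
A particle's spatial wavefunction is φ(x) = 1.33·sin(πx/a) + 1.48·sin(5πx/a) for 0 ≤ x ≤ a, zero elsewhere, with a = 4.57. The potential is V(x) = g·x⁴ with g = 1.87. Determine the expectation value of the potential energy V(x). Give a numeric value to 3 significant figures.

141.

⟨V⟩ = ∫ V(x)·|φ|² dx / ∫|φ|² dx.
On 0 ≤ x ≤ a (j ≠ l): ∫sin²(jπx/a) dx = a/2, ∫sin(jπx/a)·sin(lπx/a) dx = 0; diagonal moments ∫x·sin²(jπx/a) dx = a²/4, ∫x²·sin²(jπx/a) dx = a³·(1/6 − 1/(4j²π²)); cross terms ∫x·sin(jπx/a)·sin(lπx/a) dx = 0 for j + l even and −4jla²/(π²(j² − l²)²) for j + l odd, ∫x²·sin(jπx/a)·sin(lπx/a) dx = (−1)^(j+l)·4jla³/(π²(j² − l²)²); higher powers the same way via product-to-sum and parts.
State is unnormalized: ∫|φ|² dx = 9.0470, and ∫φ*·V(x)·φ dx = 1273.7, so ⟨V⟩ = 1273.7 / 9.0470.
⟨V⟩ = 140.79.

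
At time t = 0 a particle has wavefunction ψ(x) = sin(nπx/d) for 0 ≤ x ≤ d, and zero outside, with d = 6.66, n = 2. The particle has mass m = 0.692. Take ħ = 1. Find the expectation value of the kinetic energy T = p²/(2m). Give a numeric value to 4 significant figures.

0.6431

T = −(ħ²/2m) d²/dx², so ⟨T⟩ = −(ħ²/2m) ∫ ψ*·ψ'' dx / ∫|ψ|² dx; with m = 0.692.
d/dx sin(nπx/d) = (nπ/d)·cos(nπx/d) and d²/dx² sin(nπx/d) = −(nπ/d)²·sin(nπx/d); on 0 ≤ x ≤ d, ∫sin²(nπx/d) dx = d/2 and ∫sin(nπx/d)·cos(nπx/d) dx = 0.
State is unnormalized: ∫|ψ|² dx = 3.3300, and ∫ψ*·(−ħ²/2m · ψ'') dx = 2.1415, so ⟨T⟩ = 2.1415 / 3.3300.
⟨T⟩ = 0.64310.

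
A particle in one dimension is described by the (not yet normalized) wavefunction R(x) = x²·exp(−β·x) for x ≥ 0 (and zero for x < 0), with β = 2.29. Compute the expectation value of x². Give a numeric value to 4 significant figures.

⟨x²⟩ = ∫ x²·|R|² dx / ∫|R|² dx (integrals over the domain).
Every integrand reduces to terms xʲ·e^(−2βx) on [0, ∞); use ∫₀^∞ xʲ·e^(−2βx) dx = j!/(2β)^(j+1).
State is unnormalized: ∫|R|² dx = 0.011909, and ∫R*·x²·R dx = 0.017032, so ⟨x²⟩ = 0.017032 / 0.011909.
⟨x²⟩ = 1.4302.

1.430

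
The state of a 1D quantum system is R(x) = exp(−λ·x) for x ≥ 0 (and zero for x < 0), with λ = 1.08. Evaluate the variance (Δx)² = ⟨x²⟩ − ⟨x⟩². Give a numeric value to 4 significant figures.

Compute ⟨x⟩ and ⟨x²⟩ separately, then (Δx)² = ⟨x²⟩ − ⟨x⟩².
Every integrand reduces to terms xʲ·e^(−2λx) on [0, ∞); use ∫₀^∞ xʲ·e^(−2λx) dx = j!/(2λ)^(j+1).
Normalization: ∫|R|² dx = 0.46296.
⟨x⟩ = 0.46296 and ⟨x²⟩ = 0.42867.
(Δx)² = 0.42867 − (0.46296)² = 0.21433.

0.2143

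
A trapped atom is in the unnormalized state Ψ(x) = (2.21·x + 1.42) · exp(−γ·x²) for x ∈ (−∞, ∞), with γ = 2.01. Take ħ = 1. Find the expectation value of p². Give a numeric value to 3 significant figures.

p² Ψ = −ħ² d²Ψ/dx²; ⟨p²⟩ = −ħ² ∫ Ψ*·Ψ'' dx / ∫|Ψ|² dx.
Expand each integrand as polynomial × e^(−2γx²) and use ∫x^(2j)·e^(−2γx²) dx = (2j−1)!!/(4γ)^j · √(π/(2γ)), odd powers → 0; here √(π/(2γ)) = 0.88402. Differentiate with the product rule, d/dx e^(−γx²) = −2γx·e^(−γx²).
State is unnormalized: ∫|Ψ|² dx = 2.3196, and ∫Ψ*·(−ħ² Ψ'') dx = 6.8211, so ⟨p²⟩ = 6.8211 / 2.3196.
⟨p²⟩ = 2.9407.

2.94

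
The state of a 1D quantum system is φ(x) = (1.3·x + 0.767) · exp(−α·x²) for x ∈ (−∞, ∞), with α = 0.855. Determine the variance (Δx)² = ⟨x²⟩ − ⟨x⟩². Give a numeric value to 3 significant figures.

0.269

Compute ⟨x⟩ and ⟨x²⟩ separately, then (Δx)² = ⟨x²⟩ − ⟨x⟩².
Expand each integrand as polynomial × e^(−2αx²) and use ∫x^(2j)·e^(−2αx²) dx = (2j−1)!!/(4α)^j · √(π/(2α)), odd powers → 0; here √(π/(2α)) = 1.3554.
Normalization: ∫|φ|² dx = 1.4672.
⟨x⟩ = 0.53869 and ⟨x²⟩ = 0.55937.
(Δx)² = 0.55937 − (0.53869)² = 0.26918.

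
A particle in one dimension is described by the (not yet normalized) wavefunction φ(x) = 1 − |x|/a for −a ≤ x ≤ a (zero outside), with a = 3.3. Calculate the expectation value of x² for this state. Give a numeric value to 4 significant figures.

⟨x²⟩ = ∫ x²·|φ|² dx / ∫|φ|² dx (integrals over the domain).
φ is even, so ∫ over [−a, a] = 2∫₀ᵃ with φ = 1 − x/a there: ∫₀ᵃ (1 − x/a)² dx = a/3, ∫₀ᵃ x²(1 − x/a)² dx = a³/30, ∫₀ᵃ x⁴(1 − x/a)² dx = a⁵/105.
State is unnormalized: ∫|φ|² dx = 2.2000, and ∫φ*·x²·φ dx = 2.3958, so ⟨x²⟩ = 2.3958 / 2.2000.
⟨x²⟩ = 1.0890.

1.089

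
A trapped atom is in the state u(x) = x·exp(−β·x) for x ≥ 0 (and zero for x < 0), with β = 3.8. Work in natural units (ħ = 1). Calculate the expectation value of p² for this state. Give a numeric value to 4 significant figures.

14.44

p² u = −ħ² d²u/dx²; ⟨p²⟩ = −ħ² ∫ u*·u'' dx / ∫|u|² dx.
Differentiate x·exp(−β·x) with the product rule; every integrand then reduces to terms xʲ·e^(−2βx) on [0, ∞), with ∫₀^∞ xʲ·e^(−2βx) dx = j!/(2β)^(j+1).
State is unnormalized: ∫|u|² dx = 0.0045561, and ∫u*·(−ħ² u'') dx = 0.065789, so ⟨p²⟩ = 0.065789 / 0.0045561.
⟨p²⟩ = 14.440.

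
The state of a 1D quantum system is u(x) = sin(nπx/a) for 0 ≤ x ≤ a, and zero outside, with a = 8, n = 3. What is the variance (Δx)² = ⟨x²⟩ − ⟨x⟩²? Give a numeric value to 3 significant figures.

Compute ⟨x⟩ and ⟨x²⟩ separately, then (Δx)² = ⟨x²⟩ − ⟨x⟩².
With sin²θ = (1 − cos2θ)/2 on 0 ≤ x ≤ a: ∫sin²(nπx/a) dx = a/2, ∫x·sin²(nπx/a) dx = a²/4, ∫x²·sin²(nπx/a) dx = a³·(1/6 − 1/(4n²π²)); higher powers xᵏ the same way, integrating xᵏ·cos(2nπx/a) by parts.
Normalization: ∫|u|² dx = 4.0000.
⟨x⟩ = 4.0000 and ⟨x²⟩ = 20.973.
(Δx)² = 20.973 − (4.0000)² = 4.9731.

4.97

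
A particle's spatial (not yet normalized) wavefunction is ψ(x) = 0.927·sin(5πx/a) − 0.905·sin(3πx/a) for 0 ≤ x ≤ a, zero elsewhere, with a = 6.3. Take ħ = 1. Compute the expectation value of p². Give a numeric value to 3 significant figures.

4.28

p² ψ = −ħ² d²ψ/dx²; ⟨p²⟩ = −ħ² ∫ ψ*·ψ'' dx / ∫|ψ|² dx.
d²/dx² sin(jπx/a) = −(jπ/a)²·sin(jπx/a); on 0 ≤ x ≤ a, ∫sin²(jπx/a) dx = a/2 and ∫sin(jπx/a)·sin(lπx/a) dx = 0 for j ≠ l, so only diagonal terms survive in ∫|ψ|² and ∫ψ·ψ″; ∫ψ·ψ′ dx = [ψ²/2] between the walls = 0.
State is unnormalized: ∫|ψ|² dx = 5.2868, and ∫ψ*·(−ħ² ψ'') dx = 22.602, so ⟨p²⟩ = 22.602 / 5.2868.
⟨p²⟩ = 4.2751.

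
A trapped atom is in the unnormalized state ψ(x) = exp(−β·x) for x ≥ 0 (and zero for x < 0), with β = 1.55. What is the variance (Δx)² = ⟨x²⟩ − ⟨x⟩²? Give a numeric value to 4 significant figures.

0.1041

Compute ⟨x⟩ and ⟨x²⟩ separately, then (Δx)² = ⟨x²⟩ − ⟨x⟩².
Every integrand reduces to terms xʲ·e^(−2βx) on [0, ∞); use ∫₀^∞ xʲ·e^(−2βx) dx = j!/(2β)^(j+1).
Normalization: ∫|ψ|² dx = 0.32258.
⟨x⟩ = 0.32258 and ⟨x²⟩ = 0.20812.
(Δx)² = 0.20812 − (0.32258)² = 0.10406.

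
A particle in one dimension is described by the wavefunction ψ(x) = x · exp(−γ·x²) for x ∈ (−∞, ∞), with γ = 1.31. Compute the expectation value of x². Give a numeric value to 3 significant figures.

⟨x²⟩ = ∫ x²·|ψ|² dx / ∫|ψ|² dx (integrals over the domain).
Expand each integrand as polynomial × e^(−2γx²) and use ∫x^(2j)·e^(−2γx²) dx = (2j−1)!!/(4γ)^j · √(π/(2γ)), odd powers → 0; here √(π/(2γ)) = 1.0950.
State is unnormalized: ∫|ψ|² dx = 0.20897, and ∫ψ*·x²·ψ dx = 0.11964, so ⟨x²⟩ = 0.11964 / 0.20897.
⟨x²⟩ = 0.57252.

0.573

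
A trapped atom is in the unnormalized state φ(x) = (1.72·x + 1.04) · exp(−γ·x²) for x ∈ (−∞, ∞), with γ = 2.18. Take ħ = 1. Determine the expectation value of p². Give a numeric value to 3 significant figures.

3.22

p² φ = −ħ² d²φ/dx²; ⟨p²⟩ = −ħ² ∫ φ*·φ'' dx / ∫|φ|² dx.
Expand each integrand as polynomial × e^(−2γx²) and use ∫x^(2j)·e^(−2γx²) dx = (2j−1)!!/(4γ)^j · √(π/(2γ)), odd powers → 0; here √(π/(2γ)) = 0.84885. Differentiate with the product rule, d/dx e^(−γx²) = −2γx·e^(−γx²).
State is unnormalized: ∫|φ|² dx = 1.2061, and ∫φ*·(−ħ² φ'') dx = 3.8849, so ⟨p²⟩ = 3.8849 / 1.2061.
⟨p²⟩ = 3.2211.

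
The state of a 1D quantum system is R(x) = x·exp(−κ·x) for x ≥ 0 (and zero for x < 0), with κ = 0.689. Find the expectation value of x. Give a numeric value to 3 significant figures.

2.18

⟨x⟩ = ∫ x·|R|² dx / ∫|R|² dx (integrals over the domain).
Every integrand reduces to terms xʲ·e^(−2κx) on [0, ∞); use ∫₀^∞ xʲ·e^(−2κx) dx = j!/(2κ)^(j+1).
State is unnormalized: ∫|R|² dx = 0.76433, and ∫R*·x·R dx = 1.6640, so ⟨x⟩ = 1.6640 / 0.76433.
⟨x⟩ = 2.1771.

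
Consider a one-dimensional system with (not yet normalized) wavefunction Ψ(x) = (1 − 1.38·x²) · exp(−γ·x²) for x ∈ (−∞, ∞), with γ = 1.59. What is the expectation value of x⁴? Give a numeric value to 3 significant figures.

⟨x⁴⟩ = ∫ x⁴·|Ψ|² dx / ∫|Ψ|² dx (integrals over the domain).
Expand each integrand as polynomial × e^(−2γx²) and use ∫x^(2j)·e^(−2γx²) dx = (2j−1)!!/(4γ)^j · √(π/(2γ)), odd powers → 0; here √(π/(2γ)) = 0.99394.
State is unnormalized: ∫|Ψ|² dx = 0.70300, and ∫Ψ*·x⁴·Ψ dx = 0.035238, so ⟨x⁴⟩ = 0.035238 / 0.70300.
⟨x⁴⟩ = 0.050126.

0.0501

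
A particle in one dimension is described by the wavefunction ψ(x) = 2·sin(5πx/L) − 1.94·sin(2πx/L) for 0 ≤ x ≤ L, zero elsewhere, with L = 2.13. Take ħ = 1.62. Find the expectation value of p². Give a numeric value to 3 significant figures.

84.6

p² ψ = −ħ² d²ψ/dx²; ⟨p²⟩ = −ħ² ∫ ψ*·ψ'' dx / ∫|ψ|² dx.
d²/dx² sin(jπx/L) = −(jπ/L)²·sin(jπx/L); on 0 ≤ x ≤ L, ∫sin²(jπx/L) dx = L/2 and ∫sin(jπx/L)·sin(lπx/L) dx = 0 for j ≠ l, so only diagonal terms survive in ∫|ψ|² and ∫ψ·ψ″; ∫ψ·ψ′ dx = [ψ²/2] between the walls = 0.
State is unnormalized: ∫|ψ|² dx = 8.2682, and ∫ψ*·(−ħ² ψ'') dx = 699.56, so ⟨p²⟩ = 699.56 / 8.2682.
⟨p²⟩ = 84.608.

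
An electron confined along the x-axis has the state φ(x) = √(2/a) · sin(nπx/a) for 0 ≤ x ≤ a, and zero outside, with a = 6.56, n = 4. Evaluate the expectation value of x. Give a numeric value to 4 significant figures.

⟨x⟩ = ∫ x·|φ|² dx (integrals over the domain).
With sin²θ = (1 − cos2θ)/2 on 0 ≤ x ≤ a: ∫sin²(nπx/a) dx = a/2, ∫x·sin²(nπx/a) dx = a²/4, ∫x²·sin²(nπx/a) dx = a³·(1/6 − 1/(4n²π²)); higher powers xᵏ the same way, integrating xᵏ·cos(2nπx/a) by parts.
⟨x⟩ = 3.2800.

3.280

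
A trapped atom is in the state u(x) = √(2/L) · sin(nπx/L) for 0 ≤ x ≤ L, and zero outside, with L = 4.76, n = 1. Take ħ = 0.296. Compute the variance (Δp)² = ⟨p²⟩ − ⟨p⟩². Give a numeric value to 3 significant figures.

0.0382

Compute ⟨p⟩ and ⟨p²⟩ separately; (Δp)² = ⟨p²⟩ − ⟨p⟩².
d/dx sin(nπx/L) = (nπ/L)·cos(nπx/L) and d²/dx² sin(nπx/L) = −(nπ/L)²·sin(nπx/L); on 0 ≤ x ≤ L, ∫sin²(nπx/L) dx = L/2 and ∫sin(nπx/L)·cos(nπx/L) dx = 0.
⟨p⟩ = 0.0000 and ⟨p²⟩ = 0.038165.
(Δp)² = 0.038165 − (0.0000)² = 0.038165.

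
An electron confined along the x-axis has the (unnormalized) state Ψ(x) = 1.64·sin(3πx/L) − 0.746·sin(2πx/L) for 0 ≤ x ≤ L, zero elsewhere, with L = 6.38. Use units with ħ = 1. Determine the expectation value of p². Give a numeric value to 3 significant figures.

p² Ψ = −ħ² d²Ψ/dx²; ⟨p²⟩ = −ħ² ∫ Ψ*·Ψ'' dx / ∫|Ψ|² dx.
d²/dx² sin(jπx/L) = −(jπ/L)²·sin(jπx/L); on 0 ≤ x ≤ L, ∫sin²(jπx/L) dx = L/2 and ∫sin(jπx/L)·sin(lπx/L) dx = 0 for j ≠ l, so only diagonal terms survive in ∫|Ψ|² and ∫Ψ·Ψ″; ∫Ψ·Ψ′ dx = [Ψ²/2] between the walls = 0.
State is unnormalized: ∫|Ψ|² dx = 10.355, and ∫Ψ*·(−ħ² Ψ'') dx = 20.445, so ⟨p²⟩ = 20.445 / 10.355.
⟨p²⟩ = 1.9744.

1.97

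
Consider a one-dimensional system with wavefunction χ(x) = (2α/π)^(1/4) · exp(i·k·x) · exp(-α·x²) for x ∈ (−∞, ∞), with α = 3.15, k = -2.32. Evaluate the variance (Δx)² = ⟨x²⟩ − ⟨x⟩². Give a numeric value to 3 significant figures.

Compute ⟨x⟩ and ⟨x²⟩ separately, then (Δx)² = ⟨x²⟩ − ⟨x⟩².
Gaussian moments: ∫x^(2j)·e^(−2αx²) dx = (2j−1)!!/(4α)^j · √(π/(2α)), odd powers integrate to 0; here √(π/(2α)) = 0.70616.
⟨x⟩ = 0.0000 and ⟨x²⟩ = 0.079365.
(Δx)² = 0.079365 − (0.0000)² = 0.079365.

0.0794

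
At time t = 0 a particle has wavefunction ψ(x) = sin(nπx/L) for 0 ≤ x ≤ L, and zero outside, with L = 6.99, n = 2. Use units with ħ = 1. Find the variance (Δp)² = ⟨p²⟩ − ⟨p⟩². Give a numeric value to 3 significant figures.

0.808

Compute ⟨p⟩ and ⟨p²⟩ separately; (Δp)² = ⟨p²⟩ − ⟨p⟩².
d/dx sin(nπx/L) = (nπ/L)·cos(nπx/L) and d²/dx² sin(nπx/L) = −(nπ/L)²·sin(nπx/L); on 0 ≤ x ≤ L, ∫sin²(nπx/L) dx = L/2 and ∫sin(nπx/L)·cos(nπx/L) dx = 0.
Normalization: ∫|ψ|² dx = 3.4950.
⟨p⟩ = 0.0000 and ⟨p²⟩ = 0.80799.
(Δp)² = 0.80799 − (0.0000)² = 0.80799.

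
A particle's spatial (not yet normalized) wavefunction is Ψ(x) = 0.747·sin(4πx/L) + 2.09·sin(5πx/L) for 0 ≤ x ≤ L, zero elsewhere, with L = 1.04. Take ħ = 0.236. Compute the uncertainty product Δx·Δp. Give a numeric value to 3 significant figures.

Δx = √(⟨x²⟩−⟨x⟩²), Δp = √(⟨p²⟩−⟨p⟩²).
On 0 ≤ x ≤ L (j ≠ l): ∫sin²(jπx/L) dx = L/2, ∫sin(jπx/L)·sin(lπx/L) dx = 0; diagonal moments ∫x·sin²(jπx/L) dx = L²/4, ∫x²·sin²(jπx/L) dx = L³·(1/6 − 1/(4j²π²)); cross terms ∫x·sin(jπx/L)·sin(lπx/L) dx = 0 for j + l even and −4jlL²/(π²(j² − l²)²) for j + l odd, ∫x²·sin(jπx/L)·sin(lπx/L) dx = (−1)^(j+l)·4jlL³/(π²(j² − l²)²); higher powers the same way via product-to-sum and parts. d²/dx² sin(jπx/L) = −(jπ/L)²·sin(jπx/L); on 0 ≤ x ≤ L, ∫sin²(jπx/L) dx = L/2 and ∫sin(jπx/L)·sin(lπx/L) dx = 0 for j ≠ l, so only diagonal terms survive in ∫|Ψ|² and ∫Ψ·Ψ″; ∫Ψ·Ψ′ dx = [Ψ²/2] between the walls = 0.
Normalization: ∫|Ψ|² dx = 2.5616.
⟨x⟩ = 0.38806, ⟨x²⟩ = 0.22099 ⇒ Δx = 0.26532.
⟨p⟩ = 0.0000, ⟨p²⟩ = 12.188 ⇒ Δp = 3.4911.
Δx·Δp = 0.92625.

0.926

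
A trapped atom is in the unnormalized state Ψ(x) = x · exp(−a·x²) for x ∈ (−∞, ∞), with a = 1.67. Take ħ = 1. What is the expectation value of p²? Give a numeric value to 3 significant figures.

p² Ψ = −ħ² d²Ψ/dx²; ⟨p²⟩ = −ħ² ∫ Ψ*·Ψ'' dx / ∫|Ψ|² dx.
Expand each integrand as polynomial × e^(−2ax²) and use ∫x^(2j)·e^(−2ax²) dx = (2j−1)!!/(4a)^j · √(π/(2a)), odd powers → 0; here √(π/(2a)) = 0.96984. Differentiate with the product rule, d/dx e^(−ax²) = −2ax·e^(−ax²).
State is unnormalized: ∫|Ψ|² dx = 0.14519, and ∫Ψ*·(−ħ² Ψ'') dx = 0.72738, so ⟨p²⟩ = 0.72738 / 0.14519.
⟨p²⟩ = 5.0100.

5.01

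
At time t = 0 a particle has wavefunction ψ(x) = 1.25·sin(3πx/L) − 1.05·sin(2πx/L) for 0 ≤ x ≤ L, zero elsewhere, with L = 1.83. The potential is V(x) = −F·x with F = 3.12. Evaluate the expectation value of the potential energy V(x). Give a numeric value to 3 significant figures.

⟨V⟩ = ∫ V(x)·|ψ|² dx / ∫|ψ|² dx.
On 0 ≤ x ≤ L (j ≠ l): ∫sin²(jπx/L) dx = L/2, ∫sin(jπx/L)·sin(lπx/L) dx = 0; diagonal moments ∫x·sin²(jπx/L) dx = L²/4, ∫x²·sin²(jπx/L) dx = L³·(1/6 − 1/(4j²π²)); cross terms ∫x·sin(jπx/L)·sin(lπx/L) dx = 0 for j + l even and −4jlL²/(π²(j² − l²)²) for j + l odd, ∫x²·sin(jπx/L)·sin(lπx/L) dx = (−1)^(j+l)·4jlL³/(π²(j² − l²)²); higher powers the same way via product-to-sum and parts.
State is unnormalized: ∫|ψ|² dx = 2.4385, and ∫ψ*·V(x)·ψ dx = -9.6292, so ⟨V⟩ = -9.6292 / 2.4385.
⟨V⟩ = -3.9489.

-3.95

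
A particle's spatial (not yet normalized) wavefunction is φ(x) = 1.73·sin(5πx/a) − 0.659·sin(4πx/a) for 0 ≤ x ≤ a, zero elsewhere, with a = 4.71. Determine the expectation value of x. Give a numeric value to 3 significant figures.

2.98

⟨x⟩ = ∫ x·|φ|² dx / ∫|φ|² dx (integrals over the domain).
On 0 ≤ x ≤ a (j ≠ l): ∫sin²(jπx/a) dx = a/2, ∫sin(jπx/a)·sin(lπx/a) dx = 0; diagonal moments ∫x·sin²(jπx/a) dx = a²/4, ∫x²·sin²(jπx/a) dx = a³·(1/6 − 1/(4j²π²)); cross terms ∫x·sin(jπx/a)·sin(lπx/a) dx = 0 for j + l even and −4jla²/(π²(j² − l²)²) for j + l odd, ∫x²·sin(jπx/a)·sin(lπx/a) dx = (−1)^(j+l)·4jla³/(π²(j² − l²)²); higher powers the same way via product-to-sum and parts.
State is unnormalized: ∫|φ|² dx = 8.0710, and ∫φ*·x·φ dx = 24.069, so ⟨x⟩ = 24.069 / 8.0710.
⟨x⟩ = 2.9822.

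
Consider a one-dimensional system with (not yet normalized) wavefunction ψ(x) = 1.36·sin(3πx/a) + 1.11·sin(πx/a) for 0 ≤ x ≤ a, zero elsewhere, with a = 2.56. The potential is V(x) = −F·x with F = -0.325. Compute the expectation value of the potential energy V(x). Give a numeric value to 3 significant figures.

⟨V⟩ = ∫ V(x)·|ψ|² dx / ∫|ψ|² dx.
On 0 ≤ x ≤ a (j ≠ l): ∫sin²(jπx/a) dx = a/2, ∫sin(jπx/a)·sin(lπx/a) dx = 0; diagonal moments ∫x·sin²(jπx/a) dx = a²/4, ∫x²·sin²(jπx/a) dx = a³·(1/6 − 1/(4j²π²)); cross terms ∫x·sin(jπx/a)·sin(lπx/a) dx = 0 for j + l even and −4jla²/(π²(j² − l²)²) for j + l odd, ∫x²·sin(jπx/a)·sin(lπx/a) dx = (−1)^(j+l)·4jla³/(π²(j² − l²)²); higher powers the same way via product-to-sum and parts.
State is unnormalized: ∫|ψ|² dx = 3.9446, and ∫ψ*·V(x)·ψ dx = 1.6409, so ⟨V⟩ = 1.6409 / 3.9446.
⟨V⟩ = 0.41600.

0.416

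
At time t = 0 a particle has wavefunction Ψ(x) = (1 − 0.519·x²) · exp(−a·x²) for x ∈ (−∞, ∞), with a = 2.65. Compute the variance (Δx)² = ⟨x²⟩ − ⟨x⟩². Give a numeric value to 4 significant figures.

Compute ⟨x⟩ and ⟨x²⟩ separately, then (Δx)² = ⟨x²⟩ − ⟨x⟩².
Expand each integrand as polynomial × e^(−2ax²) and use ∫x^(2j)·e^(−2ax²) dx = (2j−1)!!/(4a)^j · √(π/(2a)), odd powers → 0; here √(π/(2a)) = 0.76990.
Normalization: ∫|Ψ|² dx = 0.70005.
⟨x⟩ = 0.0000 and ⟨x²⟩ = 0.077004.
(Δx)² = 0.077004 − (0.0000)² = 0.077004.

0.07700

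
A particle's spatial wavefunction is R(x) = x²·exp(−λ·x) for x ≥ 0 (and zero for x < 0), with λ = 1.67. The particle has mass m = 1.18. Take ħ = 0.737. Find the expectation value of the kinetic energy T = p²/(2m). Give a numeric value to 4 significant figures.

0.2140

T = −(ħ²/2m) d²/dx², so ⟨T⟩ = −(ħ²/2m) ∫ R*·R'' dx / ∫|R|² dx; with m = 1.18.
Differentiate x²·exp(−λ·x) with the product rule; every integrand then reduces to terms xʲ·e^(−2λx) on [0, ∞), with ∫₀^∞ xʲ·e^(−2λx) dx = j!/(2λ)^(j+1).
State is unnormalized: ∫|R|² dx = 0.057740, and ∫R*·(−ħ²/2m · R'') dx = 0.012354, so ⟨T⟩ = 0.012354 / 0.057740.
⟨T⟩ = 0.21396.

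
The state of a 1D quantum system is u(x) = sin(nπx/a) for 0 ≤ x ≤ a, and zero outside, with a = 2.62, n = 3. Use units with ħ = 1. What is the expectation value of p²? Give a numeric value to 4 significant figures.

12.94

p² u = −ħ² d²u/dx²; ⟨p²⟩ = −ħ² ∫ u*·u'' dx / ∫|u|² dx.
d/dx sin(nπx/a) = (nπ/a)·cos(nπx/a) and d²/dx² sin(nπx/a) = −(nπ/a)²·sin(nπx/a); on 0 ≤ x ≤ a, ∫sin²(nπx/a) dx = a/2 and ∫sin(nπx/a)·cos(nπx/a) dx = 0.
State is unnormalized: ∫|u|² dx = 1.3100, and ∫u*·(−ħ² u'') dx = 16.952, so ⟨p²⟩ = 16.952 / 1.3100.
⟨p²⟩ = 12.940.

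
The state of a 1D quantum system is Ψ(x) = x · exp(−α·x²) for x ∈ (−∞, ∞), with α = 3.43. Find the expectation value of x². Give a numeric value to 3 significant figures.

0.219

⟨x²⟩ = ∫ x²·|Ψ|² dx / ∫|Ψ|² dx (integrals over the domain).
Expand each integrand as polynomial × e^(−2αx²) and use ∫x^(2j)·e^(−2αx²) dx = (2j−1)!!/(4α)^j · √(π/(2α)), odd powers → 0; here √(π/(2α)) = 0.67673.
State is unnormalized: ∫|Ψ|² dx = 0.049324, and ∫Ψ*·x²·Ψ dx = 0.010785, so ⟨x²⟩ = 0.010785 / 0.049324.
⟨x²⟩ = 0.21866.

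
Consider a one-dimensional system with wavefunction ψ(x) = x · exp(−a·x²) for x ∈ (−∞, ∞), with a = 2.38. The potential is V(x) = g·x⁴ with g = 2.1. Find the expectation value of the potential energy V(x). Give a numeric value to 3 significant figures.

⟨V⟩ = ∫ V(x)·|ψ|² dx / ∫|ψ|² dx.
Expand each integrand as polynomial × e^(−2ax²) and use ∫x^(2j)·e^(−2ax²) dx = (2j−1)!!/(4a)^j · √(π/(2a)), odd powers → 0; here √(π/(2a)) = 0.81240.
State is unnormalized: ∫|ψ|² dx = 0.085336, and ∫ψ*·V(x)·ψ dx = 0.029660, so ⟨V⟩ = 0.029660 / 0.085336.
⟨V⟩ = 0.34757.

0.348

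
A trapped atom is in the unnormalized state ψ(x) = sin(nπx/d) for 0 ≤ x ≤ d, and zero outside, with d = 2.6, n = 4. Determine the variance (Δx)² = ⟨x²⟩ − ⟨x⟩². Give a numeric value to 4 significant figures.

Compute ⟨x⟩ and ⟨x²⟩ separately, then (Δx)² = ⟨x²⟩ − ⟨x⟩².
With sin²θ = (1 − cos2θ)/2 on 0 ≤ x ≤ d: ∫sin²(nπx/d) dx = d/2, ∫x·sin²(nπx/d) dx = d²/4, ∫x²·sin²(nπx/d) dx = d³·(1/6 − 1/(4n²π²)); higher powers xᵏ the same way, integrating xᵏ·cos(2nπx/d) by parts.
Normalization: ∫|ψ|² dx = 1.3000.
⟨x⟩ = 1.3000 and ⟨x²⟩ = 2.2319.
(Δx)² = 2.2319 − (1.3000)² = 0.54193.

0.5419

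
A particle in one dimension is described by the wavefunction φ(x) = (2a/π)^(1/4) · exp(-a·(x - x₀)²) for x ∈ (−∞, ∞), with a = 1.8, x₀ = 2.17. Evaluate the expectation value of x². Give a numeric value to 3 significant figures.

⟨x²⟩ = ∫ x²·|φ|² dx (integrals over the domain).
Gaussian moments (u = x − x₀): ∫u^(2j)·e^(−2au²) du = (2j−1)!!/(4a)^j · √(π/(2a)), odd powers integrate to 0; here √(π/(2a)) = 0.93417.
⟨x²⟩ = 4.8478.

4.85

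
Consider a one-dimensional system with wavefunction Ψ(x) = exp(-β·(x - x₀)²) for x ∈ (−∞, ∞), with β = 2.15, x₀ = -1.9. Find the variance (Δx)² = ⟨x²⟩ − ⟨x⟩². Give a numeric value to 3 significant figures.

0.116

Compute ⟨x⟩ and ⟨x²⟩ separately, then (Δx)² = ⟨x²⟩ − ⟨x⟩².
Gaussian moments (u = x − x₀): ∫u^(2j)·e^(−2βu²) du = (2j−1)!!/(4β)^j · √(π/(2β)), odd powers integrate to 0; here √(π/(2β)) = 0.85475.
Normalization: ∫|Ψ|² dx = 0.85475.
⟨x⟩ = -1.9000 and ⟨x²⟩ = 3.7263.
(Δx)² = 3.7263 − (-1.9000)² = 0.11628.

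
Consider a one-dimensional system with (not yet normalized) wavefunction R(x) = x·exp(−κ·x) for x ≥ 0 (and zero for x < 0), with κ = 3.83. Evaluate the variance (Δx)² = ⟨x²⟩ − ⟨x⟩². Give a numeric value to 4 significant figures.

0.05113

Compute ⟨x⟩ and ⟨x²⟩ separately, then (Δx)² = ⟨x²⟩ − ⟨x⟩².
Every integrand reduces to terms xʲ·e^(−2κx) on [0, ∞); use ∫₀^∞ xʲ·e^(−2κx) dx = j!/(2κ)^(j+1).
Normalization: ∫|R|² dx = 0.0044498.
⟨x⟩ = 0.39164 and ⟨x²⟩ = 0.20451.
(Δx)² = 0.20451 − (0.39164)² = 0.051129.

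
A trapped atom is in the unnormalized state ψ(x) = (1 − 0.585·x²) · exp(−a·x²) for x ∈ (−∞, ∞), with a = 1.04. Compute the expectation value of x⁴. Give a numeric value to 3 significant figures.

⟨x⁴⟩ = ∫ x⁴·|ψ|² dx / ∫|ψ|² dx (integrals over the domain).
Expand each integrand as polynomial × e^(−2ax²) and use ∫x^(2j)·e^(−2ax²) dx = (2j−1)!!/(4a)^j · √(π/(2a)), odd powers → 0; here √(π/(2a)) = 1.2290.
State is unnormalized: ∫|ψ|² dx = 0.95624, and ∫ψ*·x⁴·ψ dx = 0.060908, so ⟨x⁴⟩ = 0.060908 / 0.95624.
⟨x⁴⟩ = 0.063696.

0.0637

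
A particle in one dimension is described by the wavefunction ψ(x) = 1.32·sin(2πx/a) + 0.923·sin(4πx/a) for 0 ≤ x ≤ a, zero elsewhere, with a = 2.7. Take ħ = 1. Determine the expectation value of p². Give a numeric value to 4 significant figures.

10.75

p² ψ = −ħ² d²ψ/dx²; ⟨p²⟩ = −ħ² ∫ ψ*·ψ'' dx / ∫|ψ|² dx.
d²/dx² sin(jπx/a) = −(jπ/a)²·sin(jπx/a); on 0 ≤ x ≤ a, ∫sin²(jπx/a) dx = a/2 and ∫sin(jπx/a)·sin(lπx/a) dx = 0 for j ≠ l, so only diagonal terms survive in ∫|ψ|² and ∫ψ·ψ″; ∫ψ·ψ′ dx = [ψ²/2] between the walls = 0.
State is unnormalized: ∫|ψ|² dx = 3.5023, and ∫ψ*·(−ħ² ψ'') dx = 37.652, so ⟨p²⟩ = 37.652 / 3.5023.
⟨p²⟩ = 10.750.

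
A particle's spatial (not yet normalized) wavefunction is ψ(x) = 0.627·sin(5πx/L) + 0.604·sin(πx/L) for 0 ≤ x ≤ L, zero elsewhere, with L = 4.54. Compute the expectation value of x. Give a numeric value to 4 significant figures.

⟨x⟩ = ∫ x·|ψ|² dx / ∫|ψ|² dx (integrals over the domain).
On 0 ≤ x ≤ L (j ≠ l): ∫sin²(jπx/L) dx = L/2, ∫sin(jπx/L)·sin(lπx/L) dx = 0; diagonal moments ∫x·sin²(jπx/L) dx = L²/4, ∫x²·sin²(jπx/L) dx = L³·(1/6 − 1/(4j²π²)); cross terms ∫x·sin(jπx/L)·sin(lπx/L) dx = 0 for j + l even and −4jlL²/(π²(j² − l²)²) for j + l odd, ∫x²·sin(jπx/L)·sin(lπx/L) dx = (−1)^(j+l)·4jlL³/(π²(j² − l²)²); higher powers the same way via product-to-sum and parts.
State is unnormalized: ∫|ψ|² dx = 1.7205, and ∫ψ*·x·ψ dx = 3.9056, so ⟨x⟩ = 3.9056 / 1.7205.
⟨x⟩ = 2.2700.

2.270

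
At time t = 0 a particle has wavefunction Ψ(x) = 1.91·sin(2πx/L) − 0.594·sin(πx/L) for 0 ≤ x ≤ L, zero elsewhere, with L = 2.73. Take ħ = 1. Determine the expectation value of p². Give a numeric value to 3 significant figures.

p² Ψ = −ħ² d²Ψ/dx²; ⟨p²⟩ = −ħ² ∫ Ψ*·Ψ'' dx / ∫|Ψ|² dx.
d²/dx² sin(jπx/L) = −(jπ/L)²·sin(jπx/L); on 0 ≤ x ≤ L, ∫sin²(jπx/L) dx = L/2 and ∫sin(jπx/L)·sin(lπx/L) dx = 0 for j ≠ l, so only diagonal terms survive in ∫|Ψ|² and ∫Ψ·Ψ″; ∫Ψ·Ψ′ dx = [Ψ²/2] between the walls = 0.
State is unnormalized: ∫|Ψ|² dx = 5.4613, and ∫Ψ*·(−ħ² Ψ'') dx = 27.015, so ⟨p²⟩ = 27.015 / 5.4613.
⟨p²⟩ = 4.9467.

4.95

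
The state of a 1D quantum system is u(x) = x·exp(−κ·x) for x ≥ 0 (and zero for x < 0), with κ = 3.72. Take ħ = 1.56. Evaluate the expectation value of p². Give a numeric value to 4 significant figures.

p² u = −ħ² d²u/dx²; ⟨p²⟩ = −ħ² ∫ u*·u'' dx / ∫|u|² dx.
Differentiate x·exp(−κ·x) with the product rule; every integrand then reduces to terms xʲ·e^(−2κx) on [0, ∞), with ∫₀^∞ xʲ·e^(−2κx) dx = j!/(2κ)^(j+1).
State is unnormalized: ∫|u|² dx = 0.0048564, and ∫u*·(−ħ² u'') dx = 0.16355, so ⟨p²⟩ = 0.16355 / 0.0048564.
⟨p²⟩ = 33.677.

33.68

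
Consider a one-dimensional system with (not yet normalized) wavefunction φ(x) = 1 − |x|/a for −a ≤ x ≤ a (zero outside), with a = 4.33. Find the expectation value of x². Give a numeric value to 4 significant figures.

1.875

⟨x²⟩ = ∫ x²·|φ|² dx / ∫|φ|² dx (integrals over the domain).
φ is even, so ∫ over [−a, a] = 2∫₀ᵃ with φ = 1 − x/a there: ∫₀ᵃ (1 − x/a)² dx = a/3, ∫₀ᵃ x²(1 − x/a)² dx = a³/30, ∫₀ᵃ x⁴(1 − x/a)² dx = a⁵/105.
State is unnormalized: ∫|φ|² dx = 2.8867, and ∫φ*·x²·φ dx = 5.4122, so ⟨x²⟩ = 5.4122 / 2.8867.
⟨x²⟩ = 1.8749.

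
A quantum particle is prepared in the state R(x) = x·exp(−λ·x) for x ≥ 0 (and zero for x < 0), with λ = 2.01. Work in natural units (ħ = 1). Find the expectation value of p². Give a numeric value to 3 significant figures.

p² R = −ħ² d²R/dx²; ⟨p²⟩ = −ħ² ∫ R*·R'' dx / ∫|R|² dx.
Differentiate x·exp(−λ·x) with the product rule; every integrand then reduces to terms xʲ·e^(−2λx) on [0, ∞), with ∫₀^∞ xʲ·e^(−2λx) dx = j!/(2λ)^(j+1).
State is unnormalized: ∫|R|² dx = 0.030786, and ∫R*·(−ħ² R'') dx = 0.12438, so ⟨p²⟩ = 0.12438 / 0.030786.
⟨p²⟩ = 4.0401.

4.04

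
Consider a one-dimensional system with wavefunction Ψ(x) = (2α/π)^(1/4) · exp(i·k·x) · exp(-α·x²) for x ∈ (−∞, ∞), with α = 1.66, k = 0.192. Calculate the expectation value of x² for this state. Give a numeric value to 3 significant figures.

0.151

⟨x²⟩ = ∫ x²·|Ψ|² dx (integrals over the domain).
Gaussian moments: ∫x^(2j)·e^(−2αx²) dx = (2j−1)!!/(4α)^j · √(π/(2α)), odd powers integrate to 0; here √(π/(2α)) = 0.97276.
⟨x²⟩ = 0.15060.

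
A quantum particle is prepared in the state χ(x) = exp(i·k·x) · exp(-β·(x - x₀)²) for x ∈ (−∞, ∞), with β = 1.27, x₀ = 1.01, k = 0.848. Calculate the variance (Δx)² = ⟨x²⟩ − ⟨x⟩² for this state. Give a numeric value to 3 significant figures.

0.197

Compute ⟨x⟩ and ⟨x²⟩ separately, then (Δx)² = ⟨x²⟩ − ⟨x⟩².
Gaussian moments (u = x − x₀): ∫u^(2j)·e^(−2βu²) du = (2j−1)!!/(4β)^j · √(π/(2β)), odd powers integrate to 0; here √(π/(2β)) = 1.1121.
Normalization: ∫|χ|² dx = 1.1121.
⟨x⟩ = 1.0100 and ⟨x²⟩ = 1.2170.
(Δx)² = 1.2170 − (1.0100)² = 0.19685.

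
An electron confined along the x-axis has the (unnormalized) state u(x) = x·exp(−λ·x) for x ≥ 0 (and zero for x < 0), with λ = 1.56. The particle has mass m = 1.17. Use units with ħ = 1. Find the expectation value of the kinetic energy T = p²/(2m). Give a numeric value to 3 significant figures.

T = −(ħ²/2m) d²/dx², so ⟨T⟩ = −(ħ²/2m) ∫ u*·u'' dx / ∫|u|² dx; with m = 1.17.
Differentiate x·exp(−λ·x) with the product rule; every integrand then reduces to terms xʲ·e^(−2λx) on [0, ∞), with ∫₀^∞ xʲ·e^(−2λx) dx = j!/(2λ)^(j+1).
State is unnormalized: ∫|u|² dx = 0.065852, and ∫u*·(−ħ²/2m · u'') dx = 0.068486, so ⟨T⟩ = 0.068486 / 0.065852.
⟨T⟩ = 1.0400.

1.04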